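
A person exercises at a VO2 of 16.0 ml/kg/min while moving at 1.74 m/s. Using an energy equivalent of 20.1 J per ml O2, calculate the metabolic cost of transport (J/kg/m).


Power per kg = VO2 * 20.1 / 60
Power per kg = 16.0 * 20.1 / 60 = 5.3600 W/kg
Cost = power_per_kg / speed
Cost = 5.3600 / 1.74
Cost = 3.0805


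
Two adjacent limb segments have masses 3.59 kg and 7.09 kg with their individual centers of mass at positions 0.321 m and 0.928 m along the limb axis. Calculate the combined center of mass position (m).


COM = (m1*x1 + m2*x2) / (m1 + m2)
COM = (3.59*0.321 + 7.09*0.928) / (3.59 + 7.09)
Numerator = 7.7319
Denominator = 10.6800
COM = 0.7240


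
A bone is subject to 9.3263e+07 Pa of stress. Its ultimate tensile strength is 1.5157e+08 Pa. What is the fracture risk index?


FRI = applied / ultimate
FRI = 9.3263e+07 / 1.5157e+08
FRI = 0.6153


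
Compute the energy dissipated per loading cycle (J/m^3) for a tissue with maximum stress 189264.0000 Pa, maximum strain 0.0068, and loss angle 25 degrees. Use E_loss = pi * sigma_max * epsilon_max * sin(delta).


E_loss = pi * sigma_max * epsilon_max * sin(delta)
delta = 25 deg = 0.4363 rad
sin(delta) = 0.4226
E_loss = pi * 189264.0000 * 0.0068 * 0.4226
E_loss = 1708.7364


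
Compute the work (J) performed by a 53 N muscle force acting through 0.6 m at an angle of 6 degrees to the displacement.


W = F * d * cos(theta)
theta = 6 deg = 0.1047 rad
cos(theta) = 0.9945
W = 53 * 0.6 * 0.9945
W = 31.6258


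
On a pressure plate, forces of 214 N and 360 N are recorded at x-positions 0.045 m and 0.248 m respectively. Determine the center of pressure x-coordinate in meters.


COP_x = (F1*x1 + F2*x2) / (F1 + F2)
COP_x = (214*0.045 + 360*0.248) / (214 + 360)
Numerator = 98.9100
Denominator = 574
COP_x = 0.1723


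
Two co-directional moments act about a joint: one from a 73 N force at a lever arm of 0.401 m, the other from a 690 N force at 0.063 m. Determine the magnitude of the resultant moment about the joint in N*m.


M = F1 * d1 + F2 * d2
M = 73 * 0.401 + 690 * 0.063
M = 29.2730 + 43.4700
M = 72.7430


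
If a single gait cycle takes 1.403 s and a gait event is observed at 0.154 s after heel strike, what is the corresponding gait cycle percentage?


pct = (event_time / cycle_time) * 100
pct = (0.154 / 1.403) * 100
ratio = 0.1098
pct = 10.9765


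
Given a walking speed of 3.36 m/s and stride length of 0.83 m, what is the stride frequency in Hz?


f = v / stride_length
f = 3.36 / 0.83
f = 4.0482


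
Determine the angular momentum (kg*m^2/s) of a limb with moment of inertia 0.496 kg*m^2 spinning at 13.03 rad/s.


L = I * omega
L = 0.496 * 13.03
L = 6.4629


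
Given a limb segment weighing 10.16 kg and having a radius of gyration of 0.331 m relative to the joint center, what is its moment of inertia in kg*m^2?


I = m * k^2
I = 10.16 * 0.331^2
k^2 = 0.1096
I = 1.1131


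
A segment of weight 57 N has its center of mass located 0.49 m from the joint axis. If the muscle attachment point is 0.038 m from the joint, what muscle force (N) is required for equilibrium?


F_muscle = W * d_load / d_muscle
F_muscle = 57 * 0.49 / 0.038
Numerator = 27.9300
F_muscle = 735.0000


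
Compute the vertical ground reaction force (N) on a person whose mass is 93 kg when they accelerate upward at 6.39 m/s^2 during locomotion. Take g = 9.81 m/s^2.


GRF = m * (g + a)
GRF = 93 * (9.81 + 6.39)
GRF = 93 * 16.2000
GRF = 1506.6000


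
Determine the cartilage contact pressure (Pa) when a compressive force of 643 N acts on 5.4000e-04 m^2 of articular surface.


P = F / A
P = 643 / 5.4000e-04
P = 1.1907e+06


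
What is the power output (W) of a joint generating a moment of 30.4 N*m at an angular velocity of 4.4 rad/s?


P = M * omega
P = 30.4 * 4.4
P = 133.7600


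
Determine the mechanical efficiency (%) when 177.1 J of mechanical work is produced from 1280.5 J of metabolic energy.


eta = (W_mech / E_meta) * 100
eta = (177.1 / 1280.5) * 100
ratio = 0.1383
eta = 13.8305


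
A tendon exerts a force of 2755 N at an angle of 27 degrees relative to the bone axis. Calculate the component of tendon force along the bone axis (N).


F_eff = F_tendon * cos(theta)
theta = 27 deg = 0.4712 rad
cos(theta) = 0.8910
F_eff = 2755 * 0.8910
F_eff = 2454.7230


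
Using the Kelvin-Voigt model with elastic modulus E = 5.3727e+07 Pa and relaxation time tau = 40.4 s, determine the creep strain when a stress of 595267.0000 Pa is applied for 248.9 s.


epsilon(t) = (sigma/E) * (1 - exp(-t/tau))
sigma/E = 595267.0000 / 5.3727e+07 = 0.0111
exp(-t/tau) = exp(-248.9 / 40.4) = 0.0021
epsilon = 0.0111 * (1 - 0.0021)
epsilon = 0.0111


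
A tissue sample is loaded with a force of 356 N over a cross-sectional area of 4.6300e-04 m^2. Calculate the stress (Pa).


stress = F / A
stress = 356 / 4.6300e-04
stress = 768898.4881


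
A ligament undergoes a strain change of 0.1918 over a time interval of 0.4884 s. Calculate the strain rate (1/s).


strain_rate = delta_strain / delta_t
strain_rate = 0.1918 / 0.4884
strain_rate = 0.3927


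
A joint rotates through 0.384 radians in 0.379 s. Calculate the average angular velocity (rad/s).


omega = delta_theta / delta_t
omega = 0.384 / 0.379
omega = 1.0132


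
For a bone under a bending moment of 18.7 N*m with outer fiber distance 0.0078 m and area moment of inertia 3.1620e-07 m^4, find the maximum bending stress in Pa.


sigma = M * c / I
sigma = 18.7 * 0.0078 / 3.1620e-07
M * c = 0.1459
sigma = 461290.3226


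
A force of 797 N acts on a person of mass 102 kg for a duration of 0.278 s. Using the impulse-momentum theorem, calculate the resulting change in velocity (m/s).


J = F * dt = 797 * 0.278 = 221.5660 N*s
delta_v = J / m
delta_v = 221.5660 / 102
delta_v = 2.1722


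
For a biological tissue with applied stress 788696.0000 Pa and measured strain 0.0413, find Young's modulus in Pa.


E = stress / strain
E = 788696.0000 / 0.0413
E = 1.9097e+07


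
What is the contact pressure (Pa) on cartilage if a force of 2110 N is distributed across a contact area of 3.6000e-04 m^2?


P = F / A
P = 2110 / 3.6000e-04
P = 5.8611e+06


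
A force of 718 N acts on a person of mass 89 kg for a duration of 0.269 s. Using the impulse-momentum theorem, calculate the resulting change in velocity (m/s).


J = F * dt = 718 * 0.269 = 193.1420 N*s
delta_v = J / m
delta_v = 193.1420 / 89
delta_v = 2.1701


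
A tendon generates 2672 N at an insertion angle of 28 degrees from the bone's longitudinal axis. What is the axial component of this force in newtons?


F_eff = F_tendon * cos(theta)
theta = 28 deg = 0.4887 rad
cos(theta) = 0.8829
F_eff = 2672 * 0.8829
F_eff = 2359.2360


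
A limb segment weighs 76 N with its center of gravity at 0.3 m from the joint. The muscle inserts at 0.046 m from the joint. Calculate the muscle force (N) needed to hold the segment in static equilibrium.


F_muscle = W * d_load / d_muscle
F_muscle = 76 * 0.3 / 0.046
Numerator = 22.8000
F_muscle = 495.6522


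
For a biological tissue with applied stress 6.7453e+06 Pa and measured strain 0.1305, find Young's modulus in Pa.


E = stress / strain
E = 6.7453e+06 / 0.1305
E = 5.1688e+07


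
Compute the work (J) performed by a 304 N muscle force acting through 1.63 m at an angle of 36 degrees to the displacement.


W = F * d * cos(theta)
theta = 36 deg = 0.6283 rad
cos(theta) = 0.8090
W = 304 * 1.63 * 0.8090
W = 400.8841


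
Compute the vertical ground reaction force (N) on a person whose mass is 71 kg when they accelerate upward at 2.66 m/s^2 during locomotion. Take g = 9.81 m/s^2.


GRF = m * (g + a)
GRF = 71 * (9.81 + 2.66)
GRF = 71 * 12.4700
GRF = 885.3700


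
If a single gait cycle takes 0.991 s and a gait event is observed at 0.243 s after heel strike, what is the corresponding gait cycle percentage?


pct = (event_time / cycle_time) * 100
pct = (0.243 / 0.991) * 100
ratio = 0.2452
pct = 24.5207


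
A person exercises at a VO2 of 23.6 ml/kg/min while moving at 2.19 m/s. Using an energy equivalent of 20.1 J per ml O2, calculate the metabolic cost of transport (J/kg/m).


Power per kg = VO2 * 20.1 / 60
Power per kg = 23.6 * 20.1 / 60 = 7.9060 W/kg
Cost = power_per_kg / speed
Cost = 7.9060 / 2.19
Cost = 3.6100


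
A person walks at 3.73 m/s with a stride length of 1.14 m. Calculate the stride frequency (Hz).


f = v / stride_length
f = 3.73 / 1.14
f = 3.2719


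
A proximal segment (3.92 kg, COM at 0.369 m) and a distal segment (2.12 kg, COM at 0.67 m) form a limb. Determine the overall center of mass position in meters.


COM = (m1*x1 + m2*x2) / (m1 + m2)
COM = (3.92*0.369 + 2.12*0.67) / (3.92 + 2.12)
Numerator = 2.8669
Denominator = 6.0400
COM = 0.4746


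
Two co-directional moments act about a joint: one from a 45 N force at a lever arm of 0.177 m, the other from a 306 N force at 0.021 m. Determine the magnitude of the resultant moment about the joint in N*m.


M = F1 * d1 + F2 * d2
M = 45 * 0.177 + 306 * 0.021
M = 7.9650 + 6.4260
M = 14.3910


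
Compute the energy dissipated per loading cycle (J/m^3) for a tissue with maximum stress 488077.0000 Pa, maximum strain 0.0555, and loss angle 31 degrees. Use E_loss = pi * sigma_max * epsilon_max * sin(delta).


E_loss = pi * sigma_max * epsilon_max * sin(delta)
delta = 31 deg = 0.5411 rad
sin(delta) = 0.5150
E_loss = pi * 488077.0000 * 0.0555 * 0.5150
E_loss = 43829.9055


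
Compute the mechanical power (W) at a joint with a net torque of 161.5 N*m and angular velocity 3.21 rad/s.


P = M * omega
P = 161.5 * 3.21
P = 518.4150


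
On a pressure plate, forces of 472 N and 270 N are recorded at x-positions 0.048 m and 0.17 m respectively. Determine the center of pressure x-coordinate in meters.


COP_x = (F1*x1 + F2*x2) / (F1 + F2)
COP_x = (472*0.048 + 270*0.17) / (472 + 270)
Numerator = 68.5560
Denominator = 742
COP_x = 0.0924


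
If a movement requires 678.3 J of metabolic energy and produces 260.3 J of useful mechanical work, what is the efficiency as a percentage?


eta = (W_mech / E_meta) * 100
eta = (260.3 / 678.3) * 100
ratio = 0.3838
eta = 38.3754


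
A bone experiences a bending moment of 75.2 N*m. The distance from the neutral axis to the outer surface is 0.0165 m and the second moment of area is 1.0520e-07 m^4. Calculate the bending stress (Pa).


sigma = M * c / I
sigma = 75.2 * 0.0165 / 1.0520e-07
M * c = 1.2408
sigma = 1.1795e+07


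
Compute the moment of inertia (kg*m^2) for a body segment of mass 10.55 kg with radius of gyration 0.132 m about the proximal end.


I = m * k^2
I = 10.55 * 0.132^2
k^2 = 0.0174
I = 0.1838


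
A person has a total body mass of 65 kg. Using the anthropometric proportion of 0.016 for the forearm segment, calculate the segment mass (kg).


m_segment = body_mass * fraction
m_segment = 65 * 0.016
m_segment = 1.0400


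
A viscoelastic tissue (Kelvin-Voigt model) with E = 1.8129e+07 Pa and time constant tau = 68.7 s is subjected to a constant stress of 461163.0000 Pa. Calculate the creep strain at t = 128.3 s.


epsilon(t) = (sigma/E) * (1 - exp(-t/tau))
sigma/E = 461163.0000 / 1.8129e+07 = 0.0254
exp(-t/tau) = exp(-128.3 / 68.7) = 0.1545
epsilon = 0.0254 * (1 - 0.1545)
epsilon = 0.0215


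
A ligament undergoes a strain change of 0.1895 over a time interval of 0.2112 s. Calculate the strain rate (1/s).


strain_rate = delta_strain / delta_t
strain_rate = 0.1895 / 0.2112
strain_rate = 0.8973


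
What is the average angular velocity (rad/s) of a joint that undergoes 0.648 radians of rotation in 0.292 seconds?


omega = delta_theta / delta_t
omega = 0.648 / 0.292
omega = 2.2192


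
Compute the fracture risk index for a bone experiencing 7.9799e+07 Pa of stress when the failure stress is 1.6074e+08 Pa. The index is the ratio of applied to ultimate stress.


FRI = applied / ultimate
FRI = 7.9799e+07 / 1.6074e+08
FRI = 0.4964


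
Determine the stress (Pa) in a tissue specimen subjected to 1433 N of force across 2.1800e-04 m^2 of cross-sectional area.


stress = F / A
stress = 1433 / 2.1800e-04
stress = 6.5734e+06


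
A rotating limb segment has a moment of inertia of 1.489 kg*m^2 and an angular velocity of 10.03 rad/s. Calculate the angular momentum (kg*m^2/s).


L = I * omega
L = 1.489 * 10.03
L = 14.9347


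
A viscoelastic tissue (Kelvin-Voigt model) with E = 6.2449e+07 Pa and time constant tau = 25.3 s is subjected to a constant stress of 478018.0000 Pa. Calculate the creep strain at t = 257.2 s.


epsilon(t) = (sigma/E) * (1 - exp(-t/tau))
sigma/E = 478018.0000 / 6.2449e+07 = 0.0077
exp(-t/tau) = exp(-257.2 / 25.3) = 3.8456e-05
epsilon = 0.0077 * (1 - 3.8456e-05)
epsilon = 0.0077


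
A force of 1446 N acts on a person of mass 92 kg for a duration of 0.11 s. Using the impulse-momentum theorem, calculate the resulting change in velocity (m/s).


J = F * dt = 1446 * 0.11 = 159.0600 N*s
delta_v = J / m
delta_v = 159.0600 / 92
delta_v = 1.7289


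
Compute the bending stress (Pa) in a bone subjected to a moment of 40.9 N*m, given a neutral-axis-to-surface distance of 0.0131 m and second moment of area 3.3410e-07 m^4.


sigma = M * c / I
sigma = 40.9 * 0.0131 / 3.3410e-07
M * c = 0.5358
sigma = 1.6037e+06


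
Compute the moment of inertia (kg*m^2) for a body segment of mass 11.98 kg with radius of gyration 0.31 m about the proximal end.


I = m * k^2
I = 11.98 * 0.31^2
k^2 = 0.0961
I = 1.1513


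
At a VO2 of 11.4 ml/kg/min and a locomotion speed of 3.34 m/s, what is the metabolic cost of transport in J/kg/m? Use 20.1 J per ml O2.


Power per kg = VO2 * 20.1 / 60
Power per kg = 11.4 * 20.1 / 60 = 3.8190 W/kg
Cost = power_per_kg / speed
Cost = 3.8190 / 3.34
Cost = 1.1434


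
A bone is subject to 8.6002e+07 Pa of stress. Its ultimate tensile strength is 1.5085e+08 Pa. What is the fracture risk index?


FRI = applied / ultimate
FRI = 8.6002e+07 / 1.5085e+08
FRI = 0.5701


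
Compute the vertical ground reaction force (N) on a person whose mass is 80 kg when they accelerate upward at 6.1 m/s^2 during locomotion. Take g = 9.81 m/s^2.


GRF = m * (g + a)
GRF = 80 * (9.81 + 6.1)
GRF = 80 * 15.9100
GRF = 1272.8000


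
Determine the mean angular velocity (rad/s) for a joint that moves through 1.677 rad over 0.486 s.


omega = delta_theta / delta_t
omega = 1.677 / 0.486
omega = 3.4506


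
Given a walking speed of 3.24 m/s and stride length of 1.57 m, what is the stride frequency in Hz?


f = v / stride_length
f = 3.24 / 1.57
f = 2.0637


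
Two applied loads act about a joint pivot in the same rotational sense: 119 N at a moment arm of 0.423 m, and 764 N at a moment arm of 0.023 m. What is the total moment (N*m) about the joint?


M = F1 * d1 + F2 * d2
M = 119 * 0.423 + 764 * 0.023
M = 50.3370 + 17.5720
M = 67.9090


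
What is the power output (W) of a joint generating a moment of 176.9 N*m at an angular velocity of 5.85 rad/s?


P = M * omega
P = 176.9 * 5.85
P = 1034.8650


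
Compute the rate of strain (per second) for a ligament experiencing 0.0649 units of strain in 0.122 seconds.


strain_rate = delta_strain / delta_t
strain_rate = 0.0649 / 0.122
strain_rate = 0.5320


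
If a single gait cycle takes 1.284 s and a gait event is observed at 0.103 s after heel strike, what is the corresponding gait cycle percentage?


pct = (event_time / cycle_time) * 100
pct = (0.103 / 1.284) * 100
ratio = 0.0802
pct = 8.0218


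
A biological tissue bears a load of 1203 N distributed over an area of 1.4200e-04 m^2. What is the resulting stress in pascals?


stress = F / A
stress = 1203 / 1.4200e-04
stress = 8.4718e+06


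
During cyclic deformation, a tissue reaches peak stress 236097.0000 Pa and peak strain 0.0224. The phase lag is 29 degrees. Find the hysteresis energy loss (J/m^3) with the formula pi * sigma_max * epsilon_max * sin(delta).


E_loss = pi * sigma_max * epsilon_max * sin(delta)
delta = 29 deg = 0.5061 rad
sin(delta) = 0.4848
E_loss = pi * 236097.0000 * 0.0224 * 0.4848
E_loss = 8054.8895


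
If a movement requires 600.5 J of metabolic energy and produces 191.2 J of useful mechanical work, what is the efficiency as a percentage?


eta = (W_mech / E_meta) * 100
eta = (191.2 / 600.5) * 100
ratio = 0.3184
eta = 31.8401


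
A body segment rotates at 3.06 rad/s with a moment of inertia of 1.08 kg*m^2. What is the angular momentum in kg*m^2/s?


L = I * omega
L = 1.08 * 3.06
L = 3.3048


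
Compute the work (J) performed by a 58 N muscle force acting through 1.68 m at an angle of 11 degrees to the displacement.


W = F * d * cos(theta)
theta = 11 deg = 0.1920 rad
cos(theta) = 0.9816
W = 58 * 1.68 * 0.9816
W = 95.6498


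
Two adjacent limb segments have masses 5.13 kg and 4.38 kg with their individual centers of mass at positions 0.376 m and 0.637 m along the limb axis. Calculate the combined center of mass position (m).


COM = (m1*x1 + m2*x2) / (m1 + m2)
COM = (5.13*0.376 + 4.38*0.637) / (5.13 + 4.38)
Numerator = 4.7189
Denominator = 9.5100
COM = 0.4962


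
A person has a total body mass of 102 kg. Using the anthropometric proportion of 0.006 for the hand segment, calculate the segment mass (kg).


m_segment = body_mass * fraction
m_segment = 102 * 0.006
m_segment = 0.6120


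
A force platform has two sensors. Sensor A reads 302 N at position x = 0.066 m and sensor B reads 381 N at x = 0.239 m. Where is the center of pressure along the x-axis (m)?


COP_x = (F1*x1 + F2*x2) / (F1 + F2)
COP_x = (302*0.066 + 381*0.239) / (302 + 381)
Numerator = 110.9910
Denominator = 683
COP_x = 0.1625


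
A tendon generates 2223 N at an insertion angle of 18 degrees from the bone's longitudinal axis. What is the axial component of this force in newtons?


F_eff = F_tendon * cos(theta)
theta = 18 deg = 0.3142 rad
cos(theta) = 0.9511
F_eff = 2223 * 0.9511
F_eff = 2114.1986


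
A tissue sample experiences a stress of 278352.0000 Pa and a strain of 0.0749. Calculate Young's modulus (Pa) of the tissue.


E = stress / strain
E = 278352.0000 / 0.0749
E = 3.7163e+06


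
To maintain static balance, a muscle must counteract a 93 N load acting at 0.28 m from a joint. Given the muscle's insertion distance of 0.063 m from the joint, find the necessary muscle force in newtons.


F_muscle = W * d_load / d_muscle
F_muscle = 93 * 0.28 / 0.063
Numerator = 26.0400
F_muscle = 413.3333


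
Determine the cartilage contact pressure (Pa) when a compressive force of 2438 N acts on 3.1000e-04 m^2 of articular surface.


P = F / A
P = 2438 / 3.1000e-04
P = 7.8645e+06


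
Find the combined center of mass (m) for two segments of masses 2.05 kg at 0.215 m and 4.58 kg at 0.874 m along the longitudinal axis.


COM = (m1*x1 + m2*x2) / (m1 + m2)
COM = (2.05*0.215 + 4.58*0.874) / (2.05 + 4.58)
Numerator = 4.4437
Denominator = 6.6300
COM = 0.6702


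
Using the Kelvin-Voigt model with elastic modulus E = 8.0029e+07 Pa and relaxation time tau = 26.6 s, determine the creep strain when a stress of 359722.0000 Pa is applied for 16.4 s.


epsilon(t) = (sigma/E) * (1 - exp(-t/tau))
sigma/E = 359722.0000 / 8.0029e+07 = 0.0045
exp(-t/tau) = exp(-16.4 / 26.6) = 0.5398
epsilon = 0.0045 * (1 - 0.5398)
epsilon = 0.0021


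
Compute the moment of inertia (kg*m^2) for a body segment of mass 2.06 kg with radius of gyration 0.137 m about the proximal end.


I = m * k^2
I = 2.06 * 0.137^2
k^2 = 0.0188
I = 0.0387


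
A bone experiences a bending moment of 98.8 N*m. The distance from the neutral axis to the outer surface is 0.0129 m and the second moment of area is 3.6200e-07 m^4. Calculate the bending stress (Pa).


sigma = M * c / I
sigma = 98.8 * 0.0129 / 3.6200e-07
M * c = 1.2745
sigma = 3.5208e+06


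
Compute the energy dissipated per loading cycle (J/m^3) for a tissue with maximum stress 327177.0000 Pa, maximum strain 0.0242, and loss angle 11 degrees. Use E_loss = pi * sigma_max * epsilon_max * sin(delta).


E_loss = pi * sigma_max * epsilon_max * sin(delta)
delta = 11 deg = 0.1920 rad
sin(delta) = 0.1908
E_loss = pi * 327177.0000 * 0.0242 * 0.1908
E_loss = 4746.2089


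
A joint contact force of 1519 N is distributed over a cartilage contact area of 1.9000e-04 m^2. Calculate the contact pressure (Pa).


P = F / A
P = 1519 / 1.9000e-04
P = 7.9947e+06


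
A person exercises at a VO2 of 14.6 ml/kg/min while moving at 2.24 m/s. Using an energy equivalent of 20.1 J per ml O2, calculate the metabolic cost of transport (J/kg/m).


Power per kg = VO2 * 20.1 / 60
Power per kg = 14.6 * 20.1 / 60 = 4.8910 W/kg
Cost = power_per_kg / speed
Cost = 4.8910 / 2.24
Cost = 2.1835


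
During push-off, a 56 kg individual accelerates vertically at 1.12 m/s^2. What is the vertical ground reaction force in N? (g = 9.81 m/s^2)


GRF = m * (g + a)
GRF = 56 * (9.81 + 1.12)
GRF = 56 * 10.9300
GRF = 612.0800


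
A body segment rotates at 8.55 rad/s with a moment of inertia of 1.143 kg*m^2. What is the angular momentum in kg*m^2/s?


L = I * omega
L = 1.143 * 8.55
L = 9.7727


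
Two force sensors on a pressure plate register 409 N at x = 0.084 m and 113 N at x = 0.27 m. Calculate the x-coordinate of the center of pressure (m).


COP_x = (F1*x1 + F2*x2) / (F1 + F2)
COP_x = (409*0.084 + 113*0.27) / (409 + 113)
Numerator = 64.8660
Denominator = 522
COP_x = 0.1243


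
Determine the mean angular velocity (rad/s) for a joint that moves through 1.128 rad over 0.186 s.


omega = delta_theta / delta_t
omega = 1.128 / 0.186
omega = 6.0645


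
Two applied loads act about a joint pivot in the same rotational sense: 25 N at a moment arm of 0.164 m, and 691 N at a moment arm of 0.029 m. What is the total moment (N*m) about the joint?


M = F1 * d1 + F2 * d2
M = 25 * 0.164 + 691 * 0.029
M = 4.1000 + 20.0390
M = 24.1390


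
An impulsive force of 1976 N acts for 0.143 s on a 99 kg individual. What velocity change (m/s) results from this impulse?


J = F * dt = 1976 * 0.143 = 282.5680 N*s
delta_v = J / m
delta_v = 282.5680 / 99
delta_v = 2.8542


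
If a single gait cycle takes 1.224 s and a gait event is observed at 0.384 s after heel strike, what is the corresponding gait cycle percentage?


pct = (event_time / cycle_time) * 100
pct = (0.384 / 1.224) * 100
ratio = 0.3137
pct = 31.3725


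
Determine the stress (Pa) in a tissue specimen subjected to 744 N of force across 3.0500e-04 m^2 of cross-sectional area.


stress = F / A
stress = 744 / 3.0500e-04
stress = 2.4393e+06


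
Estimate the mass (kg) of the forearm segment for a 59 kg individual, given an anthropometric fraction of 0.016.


m_segment = body_mass * fraction
m_segment = 59 * 0.016
m_segment = 0.9440


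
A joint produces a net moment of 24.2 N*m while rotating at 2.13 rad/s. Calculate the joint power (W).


P = M * omega
P = 24.2 * 2.13
P = 51.5460


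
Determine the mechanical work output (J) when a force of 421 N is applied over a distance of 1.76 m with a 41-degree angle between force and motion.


W = F * d * cos(theta)
theta = 41 deg = 0.7156 rad
cos(theta) = 0.7547
W = 421 * 1.76 * 0.7547
W = 559.2096


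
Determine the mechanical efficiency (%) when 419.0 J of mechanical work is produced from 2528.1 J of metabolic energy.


eta = (W_mech / E_meta) * 100
eta = (419.0 / 2528.1) * 100
ratio = 0.1657
eta = 16.5737


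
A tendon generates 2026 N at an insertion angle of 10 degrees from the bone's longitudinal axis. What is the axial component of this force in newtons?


F_eff = F_tendon * cos(theta)
theta = 10 deg = 0.1745 rad
cos(theta) = 0.9848
F_eff = 2026 * 0.9848
F_eff = 1995.2205


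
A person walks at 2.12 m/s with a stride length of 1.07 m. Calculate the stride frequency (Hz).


f = v / stride_length
f = 2.12 / 1.07
f = 1.9813


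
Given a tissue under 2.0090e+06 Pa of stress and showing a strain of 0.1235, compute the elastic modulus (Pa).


E = stress / strain
E = 2.0090e+06 / 0.1235
E = 1.6267e+07


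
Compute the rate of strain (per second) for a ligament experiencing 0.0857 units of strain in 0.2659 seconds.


strain_rate = delta_strain / delta_t
strain_rate = 0.0857 / 0.2659
strain_rate = 0.3223


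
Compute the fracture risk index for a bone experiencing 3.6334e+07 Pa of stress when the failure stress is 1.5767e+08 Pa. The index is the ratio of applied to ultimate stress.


FRI = applied / ultimate
FRI = 3.6334e+07 / 1.5767e+08
FRI = 0.2304


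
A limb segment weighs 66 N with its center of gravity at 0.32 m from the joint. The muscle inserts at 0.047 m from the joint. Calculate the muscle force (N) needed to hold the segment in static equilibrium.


F_muscle = W * d_load / d_muscle
F_muscle = 66 * 0.32 / 0.047
Numerator = 21.1200
F_muscle = 449.3617


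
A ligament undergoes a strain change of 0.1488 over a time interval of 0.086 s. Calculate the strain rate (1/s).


strain_rate = delta_strain / delta_t
strain_rate = 0.1488 / 0.086
strain_rate = 1.7302


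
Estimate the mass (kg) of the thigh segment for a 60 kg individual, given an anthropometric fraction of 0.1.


m_segment = body_mass * fraction
m_segment = 60 * 0.1
m_segment = 6.0000


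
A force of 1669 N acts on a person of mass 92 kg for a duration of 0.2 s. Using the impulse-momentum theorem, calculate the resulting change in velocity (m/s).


J = F * dt = 1669 * 0.2 = 333.8000 N*s
delta_v = J / m
delta_v = 333.8000 / 92
delta_v = 3.6283


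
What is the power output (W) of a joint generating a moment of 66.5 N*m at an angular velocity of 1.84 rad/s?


P = M * omega
P = 66.5 * 1.84
P = 122.3600


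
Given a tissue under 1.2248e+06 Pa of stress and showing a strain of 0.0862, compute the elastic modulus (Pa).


E = stress / strain
E = 1.2248e+06 / 0.0862
E = 1.4209e+07


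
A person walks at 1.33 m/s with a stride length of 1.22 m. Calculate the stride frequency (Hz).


f = v / stride_length
f = 1.33 / 1.22
f = 1.0902


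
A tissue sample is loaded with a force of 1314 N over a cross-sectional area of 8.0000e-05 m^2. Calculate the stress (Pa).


stress = F / A
stress = 1314 / 8.0000e-05
stress = 1.6425e+07


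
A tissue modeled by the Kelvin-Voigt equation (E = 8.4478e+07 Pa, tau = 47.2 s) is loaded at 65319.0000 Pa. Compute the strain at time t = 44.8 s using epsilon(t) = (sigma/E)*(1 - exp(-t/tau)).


epsilon(t) = (sigma/E) * (1 - exp(-t/tau))
sigma/E = 65319.0000 / 8.4478e+07 = 7.7321e-04
exp(-t/tau) = exp(-44.8 / 47.2) = 0.3871
epsilon = 7.7321e-04 * (1 - 0.3871)
epsilon = 4.7392e-04


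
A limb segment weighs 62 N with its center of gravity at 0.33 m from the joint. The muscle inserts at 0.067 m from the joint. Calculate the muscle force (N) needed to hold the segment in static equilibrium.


F_muscle = W * d_load / d_muscle
F_muscle = 62 * 0.33 / 0.067
Numerator = 20.4600
F_muscle = 305.3731


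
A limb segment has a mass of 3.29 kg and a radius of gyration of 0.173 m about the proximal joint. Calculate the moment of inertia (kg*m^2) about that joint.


I = m * k^2
I = 3.29 * 0.173^2
k^2 = 0.0299
I = 0.0985


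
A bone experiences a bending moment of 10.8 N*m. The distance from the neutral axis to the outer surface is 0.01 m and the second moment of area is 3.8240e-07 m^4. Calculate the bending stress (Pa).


sigma = M * c / I
sigma = 10.8 * 0.01 / 3.8240e-07
M * c = 0.1080
sigma = 282426.7782


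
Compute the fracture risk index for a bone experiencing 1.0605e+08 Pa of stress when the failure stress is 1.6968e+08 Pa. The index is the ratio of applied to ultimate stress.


FRI = applied / ultimate
FRI = 1.0605e+08 / 1.6968e+08
FRI = 0.6250


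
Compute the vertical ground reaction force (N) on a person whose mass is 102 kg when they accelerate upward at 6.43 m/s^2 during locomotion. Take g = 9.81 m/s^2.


GRF = m * (g + a)
GRF = 102 * (9.81 + 6.43)
GRF = 102 * 16.2400
GRF = 1656.4800


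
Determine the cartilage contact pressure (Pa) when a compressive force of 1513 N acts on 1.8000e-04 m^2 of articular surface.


P = F / A
P = 1513 / 1.8000e-04
P = 8.4056e+06


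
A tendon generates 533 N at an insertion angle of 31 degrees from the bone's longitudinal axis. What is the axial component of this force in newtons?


F_eff = F_tendon * cos(theta)
theta = 31 deg = 0.5411 rad
cos(theta) = 0.8572
F_eff = 533 * 0.8572
F_eff = 456.8702


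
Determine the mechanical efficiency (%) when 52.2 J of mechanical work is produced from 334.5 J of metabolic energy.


eta = (W_mech / E_meta) * 100
eta = (52.2 / 334.5) * 100
ratio = 0.1561
eta = 15.6054


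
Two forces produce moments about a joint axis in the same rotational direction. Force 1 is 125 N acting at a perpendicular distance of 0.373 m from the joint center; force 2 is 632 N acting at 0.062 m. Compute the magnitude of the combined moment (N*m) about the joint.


M = F1 * d1 + F2 * d2
M = 125 * 0.373 + 632 * 0.062
M = 46.6250 + 39.1840
M = 85.8090


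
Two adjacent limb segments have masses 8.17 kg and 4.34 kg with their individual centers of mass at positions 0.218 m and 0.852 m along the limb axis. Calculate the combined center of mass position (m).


COM = (m1*x1 + m2*x2) / (m1 + m2)
COM = (8.17*0.218 + 4.34*0.852) / (8.17 + 4.34)
Numerator = 5.4787
Denominator = 12.5100
COM = 0.4379


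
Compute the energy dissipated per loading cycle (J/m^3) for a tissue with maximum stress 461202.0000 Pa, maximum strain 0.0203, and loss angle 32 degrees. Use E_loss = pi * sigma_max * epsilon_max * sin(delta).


E_loss = pi * sigma_max * epsilon_max * sin(delta)
delta = 32 deg = 0.5585 rad
sin(delta) = 0.5299
E_loss = pi * 461202.0000 * 0.0203 * 0.5299
E_loss = 15586.4353


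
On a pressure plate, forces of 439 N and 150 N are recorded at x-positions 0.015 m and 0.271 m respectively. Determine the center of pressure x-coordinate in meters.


COP_x = (F1*x1 + F2*x2) / (F1 + F2)
COP_x = (439*0.015 + 150*0.271) / (439 + 150)
Numerator = 47.2350
Denominator = 589
COP_x = 0.0802


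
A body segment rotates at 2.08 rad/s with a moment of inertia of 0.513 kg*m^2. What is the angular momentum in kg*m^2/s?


L = I * omega
L = 0.513 * 2.08
L = 1.0670


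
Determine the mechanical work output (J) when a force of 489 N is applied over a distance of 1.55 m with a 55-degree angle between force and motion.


W = F * d * cos(theta)
theta = 55 deg = 0.9599 rad
cos(theta) = 0.5736
W = 489 * 1.55 * 0.5736
W = 434.7423


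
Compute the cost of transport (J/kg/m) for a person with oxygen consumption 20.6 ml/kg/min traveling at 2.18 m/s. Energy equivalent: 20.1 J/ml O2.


Power per kg = VO2 * 20.1 / 60
Power per kg = 20.6 * 20.1 / 60 = 6.9010 W/kg
Cost = power_per_kg / speed
Cost = 6.9010 / 2.18
Cost = 3.1656


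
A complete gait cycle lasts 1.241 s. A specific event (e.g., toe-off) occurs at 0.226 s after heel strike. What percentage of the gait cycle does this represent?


pct = (event_time / cycle_time) * 100
pct = (0.226 / 1.241) * 100
ratio = 0.1821
pct = 18.2111


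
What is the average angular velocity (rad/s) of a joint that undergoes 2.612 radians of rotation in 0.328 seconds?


omega = delta_theta / delta_t
omega = 2.612 / 0.328
omega = 7.9634


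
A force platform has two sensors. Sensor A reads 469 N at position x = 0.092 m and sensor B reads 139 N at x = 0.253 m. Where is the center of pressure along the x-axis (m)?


COP_x = (F1*x1 + F2*x2) / (F1 + F2)
COP_x = (469*0.092 + 139*0.253) / (469 + 139)
Numerator = 78.3150
Denominator = 608
COP_x = 0.1288


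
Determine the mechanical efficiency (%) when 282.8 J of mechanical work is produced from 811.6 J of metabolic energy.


eta = (W_mech / E_meta) * 100
eta = (282.8 / 811.6) * 100
ratio = 0.3484
eta = 34.8448


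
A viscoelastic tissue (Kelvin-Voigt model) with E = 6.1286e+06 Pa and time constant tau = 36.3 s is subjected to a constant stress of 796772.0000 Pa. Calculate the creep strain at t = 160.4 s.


epsilon(t) = (sigma/E) * (1 - exp(-t/tau))
sigma/E = 796772.0000 / 6.1286e+06 = 0.1300
exp(-t/tau) = exp(-160.4 / 36.3) = 0.0120
epsilon = 0.1300 * (1 - 0.0120)
epsilon = 0.1284


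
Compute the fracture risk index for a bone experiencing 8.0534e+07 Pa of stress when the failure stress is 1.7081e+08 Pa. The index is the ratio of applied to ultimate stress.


FRI = applied / ultimate
FRI = 8.0534e+07 / 1.7081e+08
FRI = 0.4715


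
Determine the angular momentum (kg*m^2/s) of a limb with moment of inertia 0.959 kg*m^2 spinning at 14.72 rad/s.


L = I * omega
L = 0.959 * 14.72
L = 14.1165


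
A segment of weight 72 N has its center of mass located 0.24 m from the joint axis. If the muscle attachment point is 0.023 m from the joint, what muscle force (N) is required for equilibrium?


F_muscle = W * d_load / d_muscle
F_muscle = 72 * 0.24 / 0.023
Numerator = 17.2800
F_muscle = 751.3043


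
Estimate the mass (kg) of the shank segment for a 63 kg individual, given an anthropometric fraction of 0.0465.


m_segment = body_mass * fraction
m_segment = 63 * 0.0465
m_segment = 2.9295


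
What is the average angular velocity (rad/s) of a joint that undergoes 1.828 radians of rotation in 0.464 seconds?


omega = delta_theta / delta_t
omega = 1.828 / 0.464
omega = 3.9397


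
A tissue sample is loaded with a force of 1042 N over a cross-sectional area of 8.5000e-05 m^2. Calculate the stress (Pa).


stress = F / A
stress = 1042 / 8.5000e-05
stress = 1.2259e+07


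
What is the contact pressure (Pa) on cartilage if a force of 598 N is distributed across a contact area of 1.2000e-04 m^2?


P = F / A
P = 598 / 1.2000e-04
P = 4.9833e+06


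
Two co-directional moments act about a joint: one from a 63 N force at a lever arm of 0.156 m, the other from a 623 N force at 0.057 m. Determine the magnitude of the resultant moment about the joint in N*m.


M = F1 * d1 + F2 * d2
M = 63 * 0.156 + 623 * 0.057
M = 9.8280 + 35.5110
M = 45.3390


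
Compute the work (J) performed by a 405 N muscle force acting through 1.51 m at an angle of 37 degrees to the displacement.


W = F * d * cos(theta)
theta = 37 deg = 0.6458 rad
cos(theta) = 0.7986
W = 405 * 1.51 * 0.7986
W = 488.4055


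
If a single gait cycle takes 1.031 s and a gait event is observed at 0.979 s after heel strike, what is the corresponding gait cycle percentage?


pct = (event_time / cycle_time) * 100
pct = (0.979 / 1.031) * 100
ratio = 0.9496
pct = 94.9564


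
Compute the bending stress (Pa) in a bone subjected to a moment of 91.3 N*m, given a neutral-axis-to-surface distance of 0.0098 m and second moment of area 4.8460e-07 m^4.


sigma = M * c / I
sigma = 91.3 * 0.0098 / 4.8460e-07
M * c = 0.8947
sigma = 1.8463e+06


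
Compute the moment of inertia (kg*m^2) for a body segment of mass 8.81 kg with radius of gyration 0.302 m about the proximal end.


I = m * k^2
I = 8.81 * 0.302^2
k^2 = 0.0912
I = 0.8035


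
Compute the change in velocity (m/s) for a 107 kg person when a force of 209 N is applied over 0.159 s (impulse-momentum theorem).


J = F * dt = 209 * 0.159 = 33.2310 N*s
delta_v = J / m
delta_v = 33.2310 / 107
delta_v = 0.3106


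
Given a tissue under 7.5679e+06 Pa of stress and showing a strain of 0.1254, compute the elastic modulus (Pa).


E = stress / strain
E = 7.5679e+06 / 0.1254
E = 6.0350e+07


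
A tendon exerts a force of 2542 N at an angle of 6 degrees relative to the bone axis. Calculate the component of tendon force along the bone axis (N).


F_eff = F_tendon * cos(theta)
theta = 6 deg = 0.1047 rad
cos(theta) = 0.9945
F_eff = 2542 * 0.9945
F_eff = 2528.0747


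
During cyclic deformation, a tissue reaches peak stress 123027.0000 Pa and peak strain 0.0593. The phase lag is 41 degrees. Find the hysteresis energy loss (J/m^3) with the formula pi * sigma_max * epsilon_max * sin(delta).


E_loss = pi * sigma_max * epsilon_max * sin(delta)
delta = 41 deg = 0.7156 rad
sin(delta) = 0.6561
E_loss = pi * 123027.0000 * 0.0593 * 0.6561
E_loss = 15036.5401


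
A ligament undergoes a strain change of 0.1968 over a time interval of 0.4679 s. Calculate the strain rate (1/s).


strain_rate = delta_strain / delta_t
strain_rate = 0.1968 / 0.4679
strain_rate = 0.4206


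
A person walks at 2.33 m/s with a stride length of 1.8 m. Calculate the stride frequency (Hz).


f = v / stride_length
f = 2.33 / 1.8
f = 1.2944


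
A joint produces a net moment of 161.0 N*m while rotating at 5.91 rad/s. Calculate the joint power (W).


P = M * omega
P = 161.0 * 5.91
P = 951.5100


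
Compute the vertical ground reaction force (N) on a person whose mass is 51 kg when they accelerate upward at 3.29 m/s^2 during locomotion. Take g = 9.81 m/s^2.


GRF = m * (g + a)
GRF = 51 * (9.81 + 3.29)
GRF = 51 * 13.1000
GRF = 668.1000


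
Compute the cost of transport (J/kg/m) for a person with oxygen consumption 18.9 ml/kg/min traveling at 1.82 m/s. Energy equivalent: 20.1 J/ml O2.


Power per kg = VO2 * 20.1 / 60
Power per kg = 18.9 * 20.1 / 60 = 6.3315 W/kg
Cost = power_per_kg / speed
Cost = 6.3315 / 1.82
Cost = 3.4788


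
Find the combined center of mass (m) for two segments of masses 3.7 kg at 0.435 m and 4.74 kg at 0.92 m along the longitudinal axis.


COM = (m1*x1 + m2*x2) / (m1 + m2)
COM = (3.7*0.435 + 4.74*0.92) / (3.7 + 4.74)
Numerator = 5.9703
Denominator = 8.4400
COM = 0.7074


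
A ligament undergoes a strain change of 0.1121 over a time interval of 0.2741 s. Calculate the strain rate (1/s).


strain_rate = delta_strain / delta_t
strain_rate = 0.1121 / 0.2741
strain_rate = 0.4090


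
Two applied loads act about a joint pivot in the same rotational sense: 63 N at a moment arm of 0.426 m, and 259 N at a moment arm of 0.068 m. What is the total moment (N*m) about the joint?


M = F1 * d1 + F2 * d2
M = 63 * 0.426 + 259 * 0.068
M = 26.8380 + 17.6120
M = 44.4500


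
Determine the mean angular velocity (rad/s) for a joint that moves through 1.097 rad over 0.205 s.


omega = delta_theta / delta_t
omega = 1.097 / 0.205
omega = 5.3512


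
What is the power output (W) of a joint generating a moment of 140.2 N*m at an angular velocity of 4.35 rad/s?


P = M * omega
P = 140.2 * 4.35
P = 609.8700


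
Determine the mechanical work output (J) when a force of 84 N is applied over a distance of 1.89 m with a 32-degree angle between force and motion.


W = F * d * cos(theta)
theta = 32 deg = 0.5585 rad
cos(theta) = 0.8480
W = 84 * 1.89 * 0.8480
W = 134.6361


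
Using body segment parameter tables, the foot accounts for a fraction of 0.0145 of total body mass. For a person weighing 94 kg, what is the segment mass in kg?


m_segment = body_mass * fraction
m_segment = 94 * 0.0145
m_segment = 1.3630


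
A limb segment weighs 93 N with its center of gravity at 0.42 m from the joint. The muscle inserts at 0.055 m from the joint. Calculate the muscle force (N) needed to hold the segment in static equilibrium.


F_muscle = W * d_load / d_muscle
F_muscle = 93 * 0.42 / 0.055
Numerator = 39.0600
F_muscle = 710.1818


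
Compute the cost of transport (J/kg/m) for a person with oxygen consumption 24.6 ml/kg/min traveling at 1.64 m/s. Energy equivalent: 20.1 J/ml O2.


Power per kg = VO2 * 20.1 / 60
Power per kg = 24.6 * 20.1 / 60 = 8.2410 W/kg
Cost = power_per_kg / speed
Cost = 8.2410 / 1.64
Cost = 5.0250


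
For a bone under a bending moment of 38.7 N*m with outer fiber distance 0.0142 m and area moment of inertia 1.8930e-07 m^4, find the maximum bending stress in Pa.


sigma = M * c / I
sigma = 38.7 * 0.0142 / 1.8930e-07
M * c = 0.5495
sigma = 2.9030e+06


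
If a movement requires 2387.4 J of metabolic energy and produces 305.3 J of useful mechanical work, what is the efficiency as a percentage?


eta = (W_mech / E_meta) * 100
eta = (305.3 / 2387.4) * 100
ratio = 0.1279
eta = 12.7880
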